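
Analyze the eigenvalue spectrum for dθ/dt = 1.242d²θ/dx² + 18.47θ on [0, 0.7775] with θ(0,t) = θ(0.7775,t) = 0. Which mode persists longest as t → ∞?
Eigenvalues: λₙ = 1.242n²π²/0.7775² - 18.47.
First three modes:
  n=1: λ₁ = 1.242π²/0.7775² - 18.47 ≈ 1.808
  n=2: λ₂ = 4.968π²/0.7775² - 18.47 ≈ 62.641
  n=3: λ₃ = 11.178π²/0.7775² - 18.47 ≈ 164.03
Since 1.242π²/0.7775² ≈ 20.278 > 18.47, all λₙ > 0.
The n=1 mode decays slowest → dominates as t → ∞.
Asymptotic: θ ~ c₁ sin(πx/0.7775) e^{-λ₁t} with decay rate λ₁ ≈ 1.808.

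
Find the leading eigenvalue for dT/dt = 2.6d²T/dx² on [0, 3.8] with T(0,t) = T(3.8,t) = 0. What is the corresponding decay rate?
Eigenvalues: λₙ = 2.6n²π²/3.8².
First three modes:
  n=1: λ₁ = 2.6π²/3.8² ≈ 1.777
  n=2: λ₂ = 10.4π²/3.8² ≈ 7.108 (4× faster decay)
  n=3: λ₃ = 23.4π²/3.8² ≈ 15.994 (9× faster decay)
As t → ∞, higher modes decay exponentially faster. The n=1 mode dominates: T ~ c₁ sin(πx/3.8) e^{-λ₁t}.
Decay rate: λ₁ = 2.6π²/3.8² ≈ 1.777.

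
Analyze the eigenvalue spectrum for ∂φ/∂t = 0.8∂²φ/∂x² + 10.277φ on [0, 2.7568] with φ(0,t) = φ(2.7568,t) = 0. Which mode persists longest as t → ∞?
Eigenvalues: λₙ = 0.8n²π²/2.7568² - 10.277.
First three modes:
  n=1: λ₁ = 0.8π²/2.7568² - 10.277 ≈ -9.238
  n=2: λ₂ = 3.2π²/2.7568² - 10.277 ≈ -6.121
  n=3: λ₃ = 7.2π²/2.7568² - 10.277 ≈ -0.927
Since 0.8π²/2.7568² ≈ 1.039 < 10.277, λ₁ < 0.
The n=1 mode grows fastest (−λₙ is largest for n=1) → dominates.
Asymptotic: φ ~ c₁ sin(πx/2.7568) e^{9.238t} (exponential growth at rate −λ₁ ≈ 9.238).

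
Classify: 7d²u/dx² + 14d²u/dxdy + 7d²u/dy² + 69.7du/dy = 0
Parabolic (discriminant = 0).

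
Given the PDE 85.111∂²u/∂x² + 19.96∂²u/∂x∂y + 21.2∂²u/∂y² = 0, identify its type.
The second-order coefficients are A = 85.111, B = 19.96, C = 21.2. Since B² - 4AC = -6819.0112 < 0, this is an elliptic PDE.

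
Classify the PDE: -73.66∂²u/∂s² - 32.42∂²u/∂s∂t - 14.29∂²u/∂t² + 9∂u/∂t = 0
A = -73.66, B = -32.42, C = -14.29. Discriminant B² - 4AC = -3159.3492. Since -3159.3492 < 0, elliptic.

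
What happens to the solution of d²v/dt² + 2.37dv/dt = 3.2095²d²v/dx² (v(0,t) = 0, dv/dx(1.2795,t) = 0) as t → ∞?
v → 0. Damping (γ=2.37) dissipates energy; oscillations decay exponentially.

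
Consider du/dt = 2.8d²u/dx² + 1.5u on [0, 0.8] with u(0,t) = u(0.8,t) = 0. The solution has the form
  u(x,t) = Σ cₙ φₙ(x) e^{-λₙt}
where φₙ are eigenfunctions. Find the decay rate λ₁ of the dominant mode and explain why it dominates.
Eigenvalues: λₙ = 2.8n²π²/0.8² - 1.5.
First three modes:
  n=1: λ₁ = 2.8π²/0.8² - 1.5 ≈ 41.68
  n=2: λ₂ = 11.2π²/0.8² - 1.5 ≈ 171.218
  n=3: λ₃ = 25.2π²/0.8² - 1.5 ≈ 387.116
Since 2.8π²/0.8² ≈ 43.18 > 1.5, all λₙ > 0.
The n=1 mode decays slowest → dominates as t → ∞.
Asymptotic: u ~ c₁ sin(πx/0.8) e^{-λ₁t} with decay rate λ₁ ≈ 41.68.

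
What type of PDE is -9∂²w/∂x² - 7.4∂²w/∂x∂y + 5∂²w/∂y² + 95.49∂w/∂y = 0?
With A = -9, B = -7.4, C = 5, the discriminant is 234.76. This is a hyperbolic PDE.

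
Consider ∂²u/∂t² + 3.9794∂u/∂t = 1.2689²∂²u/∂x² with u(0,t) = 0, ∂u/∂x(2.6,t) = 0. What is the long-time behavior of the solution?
As t → ∞, u → 0. Damping (γ=3.9794) dissipates energy; oscillations decay exponentially.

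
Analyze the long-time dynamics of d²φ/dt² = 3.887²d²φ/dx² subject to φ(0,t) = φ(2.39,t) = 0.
Long-time behavior: φ oscillates (no decay). Energy is conserved; the solution oscillates indefinitely as standing waves.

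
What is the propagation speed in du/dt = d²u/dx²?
Infinite. The heat equation is parabolic, not hyperbolic, so disturbances propagate instantly.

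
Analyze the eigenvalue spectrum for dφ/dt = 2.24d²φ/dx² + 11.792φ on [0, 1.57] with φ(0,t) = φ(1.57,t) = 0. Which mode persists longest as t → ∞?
Eigenvalues: λₙ = 2.24n²π²/1.57² - 11.792.
First three modes:
  n=1: λ₁ = 2.24π²/1.57² - 11.792 ≈ -2.823
  n=2: λ₂ = 8.96π²/1.57² - 11.792 ≈ 24.084
  n=3: λ₃ = 20.16π²/1.57² - 11.792 ≈ 68.93
Since 2.24π²/1.57² ≈ 8.969 < 11.792, λ₁ < 0.
The n=1 mode grows fastest (−λₙ is largest for n=1) → dominates.
Asymptotic: φ ~ c₁ sin(πx/1.57) e^{2.823t} (exponential growth at rate −λ₁ ≈ 2.823).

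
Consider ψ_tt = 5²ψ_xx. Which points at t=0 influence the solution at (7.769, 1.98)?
Domain of dependence: [-2.131, 17.669]. Signals travel at speed 5, so data within |x - 7.769| ≤ 5·1.98 = 9.9 can reach the point.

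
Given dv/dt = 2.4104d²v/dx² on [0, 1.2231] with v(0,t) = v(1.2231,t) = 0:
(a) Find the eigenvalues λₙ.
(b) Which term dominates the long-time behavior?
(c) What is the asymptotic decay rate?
Eigenvalues: λₙ = 2.4104n²π²/1.2231².
First three modes:
  n=1: λ₁ = 2.4104π²/1.2231² ≈ 15.902
  n=2: λ₂ = 9.6416π²/1.2231² ≈ 63.61 (4× faster decay)
  n=3: λ₃ = 21.6936π²/1.2231² ≈ 143.122 (9× faster decay)
As t → ∞, higher modes decay exponentially faster. The n=1 mode dominates: v ~ c₁ sin(πx/1.2231) e^{-λ₁t}.
Decay rate: λ₁ = 2.4104π²/1.2231² ≈ 15.902.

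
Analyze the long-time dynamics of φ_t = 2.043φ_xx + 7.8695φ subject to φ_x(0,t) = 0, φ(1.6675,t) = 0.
Long-time behavior: φ grows unboundedly. Reaction dominates diffusion (r=7.8695 > κπ²/(4L²)≈1.81); solution grows exponentially.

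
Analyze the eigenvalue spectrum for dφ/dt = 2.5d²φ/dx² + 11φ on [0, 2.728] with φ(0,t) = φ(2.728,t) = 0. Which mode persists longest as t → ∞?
Eigenvalues: λₙ = 2.5n²π²/2.728² - 11.
First three modes:
  n=1: λ₁ = 2.5π²/2.728² - 11 ≈ -7.684
  n=2: λ₂ = 10π²/2.728² - 11 ≈ 2.262
  n=3: λ₃ = 22.5π²/2.728² - 11 ≈ 18.84
Since 2.5π²/2.728² ≈ 3.316 < 11, λ₁ < 0.
The n=1 mode grows fastest (−λₙ is largest for n=1) → dominates.
Asymptotic: φ ~ c₁ sin(πx/2.728) e^{7.684t} (exponential growth at rate −λ₁ ≈ 7.684).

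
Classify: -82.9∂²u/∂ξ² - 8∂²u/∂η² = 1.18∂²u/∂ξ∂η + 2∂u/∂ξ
Rewriting in standard form: -82.9∂²u/∂ξ² - 1.18∂²u/∂ξ∂η - 8∂²u/∂η² - 2∂u/∂ξ = 0. Elliptic (discriminant = -2651.4076).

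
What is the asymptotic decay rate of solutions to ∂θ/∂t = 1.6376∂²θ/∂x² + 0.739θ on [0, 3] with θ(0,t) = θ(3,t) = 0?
Eigenvalues: λₙ = 1.6376n²π²/3² - 0.739.
First three modes:
  n=1: λ₁ = 1.6376π²/3² - 0.739 ≈ 1.057
  n=2: λ₂ = 6.5504π²/3² - 0.739 ≈ 6.444
  n=3: λ₃ = 14.7384π²/3² - 0.739 ≈ 15.423
Since 1.6376π²/3² ≈ 1.796 > 0.739, all λₙ > 0.
The n=1 mode decays slowest → dominates as t → ∞.
Asymptotic: θ ~ c₁ sin(πx/3) e^{-λ₁t} with decay rate λ₁ ≈ 1.057.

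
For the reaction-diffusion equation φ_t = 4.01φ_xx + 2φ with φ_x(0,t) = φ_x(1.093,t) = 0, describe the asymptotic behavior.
φ grows unboundedly. With Neumann BCs the constant mode has diffusion eigenvalue 0, so any r > 0 makes it grow like e^(2t); solution grows exponentially.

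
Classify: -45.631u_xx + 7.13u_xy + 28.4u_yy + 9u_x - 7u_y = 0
Hyperbolic (discriminant = 5234.5185).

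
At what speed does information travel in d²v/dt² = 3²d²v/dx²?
Speed = 3. Information travels along characteristics x = x₀ ± 3t.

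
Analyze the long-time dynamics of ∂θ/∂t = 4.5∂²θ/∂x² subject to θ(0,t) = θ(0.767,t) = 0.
Long-time behavior: θ → 0. Heat diffuses out through both boundaries.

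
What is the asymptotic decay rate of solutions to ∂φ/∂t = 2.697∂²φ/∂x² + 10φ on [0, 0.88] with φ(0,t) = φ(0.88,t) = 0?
Eigenvalues: λₙ = 2.697n²π²/0.88² - 10.
First three modes:
  n=1: λ₁ = 2.697π²/0.88² - 10 ≈ 24.373
  n=2: λ₂ = 10.788π²/0.88² - 10 ≈ 127.491
  n=3: λ₃ = 24.273π²/0.88² - 10 ≈ 299.356
Since 2.697π²/0.88² ≈ 34.373 > 10, all λₙ > 0.
The n=1 mode decays slowest → dominates as t → ∞.
Asymptotic: φ ~ c₁ sin(πx/0.88) e^{-λ₁t} with decay rate λ₁ ≈ 24.373.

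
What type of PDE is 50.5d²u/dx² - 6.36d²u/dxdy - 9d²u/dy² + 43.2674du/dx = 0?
With A = 50.5, B = -6.36, C = -9, the discriminant is 1858.4496. This is a hyperbolic PDE.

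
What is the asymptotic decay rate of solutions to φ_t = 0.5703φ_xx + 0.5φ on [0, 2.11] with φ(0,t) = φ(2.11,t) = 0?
Eigenvalues: λₙ = 0.5703n²π²/2.11² - 0.5.
First three modes:
  n=1: λ₁ = 0.5703π²/2.11² - 0.5 ≈ 0.764
  n=2: λ₂ = 2.2812π²/2.11² - 0.5 ≈ 4.557
  n=3: λ₃ = 5.1327π²/2.11² - 0.5 ≈ 10.878
Since 0.5703π²/2.11² ≈ 1.264 > 0.5, all λₙ > 0.
The n=1 mode decays slowest → dominates as t → ∞.
Asymptotic: φ ~ c₁ sin(πx/2.11) e^{-λ₁t} with decay rate λ₁ ≈ 0.764.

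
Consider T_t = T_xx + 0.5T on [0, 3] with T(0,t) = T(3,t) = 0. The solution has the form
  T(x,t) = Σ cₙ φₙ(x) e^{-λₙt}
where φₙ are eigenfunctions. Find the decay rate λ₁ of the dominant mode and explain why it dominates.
Eigenvalues: λₙ = n²π²/3² - 0.5.
First three modes:
  n=1: λ₁ = π²/3² - 0.5 ≈ 0.597
  n=2: λ₂ = 4π²/3² - 0.5 ≈ 3.886
  n=3: λ₃ = 9π²/3² - 0.5 ≈ 9.37
Since π²/3² ≈ 1.097 > 0.5, all λₙ > 0.
The n=1 mode decays slowest → dominates as t → ∞.
Asymptotic: T ~ c₁ sin(πx/3) e^{-λ₁t} with decay rate λ₁ ≈ 0.597.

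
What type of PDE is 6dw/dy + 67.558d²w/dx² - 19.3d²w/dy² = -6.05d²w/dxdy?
Rewriting in standard form: 67.558d²w/dx² + 6.05d²w/dxdy - 19.3d²w/dy² + 6dw/dy = 0. With A = 67.558, B = 6.05, C = -19.3, the discriminant is 5252.0801. This is a hyperbolic PDE.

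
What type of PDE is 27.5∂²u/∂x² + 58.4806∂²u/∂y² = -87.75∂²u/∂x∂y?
Rewriting in standard form: 27.5∂²u/∂x² + 87.75∂²u/∂x∂y + 58.4806∂²u/∂y² = 0. With A = 27.5, B = 87.75, C = 58.4806, the discriminant is 1267.1965. This is a hyperbolic PDE.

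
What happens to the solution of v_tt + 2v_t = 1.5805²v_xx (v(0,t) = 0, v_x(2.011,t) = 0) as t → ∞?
v → 0. Damping (γ=2) dissipates energy; oscillations decay exponentially.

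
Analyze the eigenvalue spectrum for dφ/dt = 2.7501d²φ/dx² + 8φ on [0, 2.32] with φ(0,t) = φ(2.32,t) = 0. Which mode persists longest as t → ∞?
Eigenvalues: λₙ = 2.7501n²π²/2.32² - 8.
First three modes:
  n=1: λ₁ = 2.7501π²/2.32² - 8 ≈ -2.957
  n=2: λ₂ = 11.0004π²/2.32² - 8 ≈ 12.171
  n=3: λ₃ = 24.7509π²/2.32² - 8 ≈ 37.385
Since 2.7501π²/2.32² ≈ 5.043 < 8, λ₁ < 0.
The n=1 mode grows fastest (−λₙ is largest for n=1) → dominates.
Asymptotic: φ ~ c₁ sin(πx/2.32) e^{2.957t} (exponential growth at rate −λ₁ ≈ 2.957).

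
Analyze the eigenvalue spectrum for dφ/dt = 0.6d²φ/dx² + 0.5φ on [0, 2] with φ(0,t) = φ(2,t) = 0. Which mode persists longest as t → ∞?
Eigenvalues: λₙ = 0.6n²π²/2² - 0.5.
First three modes:
  n=1: λ₁ = 0.6π²/2² - 0.5 ≈ 0.98
  n=2: λ₂ = 2.4π²/2² - 0.5 ≈ 5.422
  n=3: λ₃ = 5.4π²/2² - 0.5 ≈ 12.824
Since 0.6π²/2² ≈ 1.48 > 0.5, all λₙ > 0.
The n=1 mode decays slowest → dominates as t → ∞.
Asymptotic: φ ~ c₁ sin(πx/2) e^{-λ₁t} with decay rate λ₁ ≈ 0.98.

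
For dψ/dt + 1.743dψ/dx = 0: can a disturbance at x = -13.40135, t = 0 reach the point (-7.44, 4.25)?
No. Only data at x = -14.84775 affects (-7.44, 4.25). Advection has one-way propagation along characteristics.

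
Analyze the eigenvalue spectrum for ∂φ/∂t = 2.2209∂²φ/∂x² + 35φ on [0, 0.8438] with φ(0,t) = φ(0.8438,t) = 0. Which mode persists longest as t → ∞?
Eigenvalues: λₙ = 2.2209n²π²/0.8438² - 35.
First three modes:
  n=1: λ₁ = 2.2209π²/0.8438² - 35 ≈ -4.214
  n=2: λ₂ = 8.8836π²/0.8438² - 35 ≈ 88.143
  n=3: λ₃ = 19.9881π²/0.8438² - 35 ≈ 242.072
Since 2.2209π²/0.8438² ≈ 30.786 < 35, λ₁ < 0.
The n=1 mode grows fastest (−λₙ is largest for n=1) → dominates.
Asymptotic: φ ~ c₁ sin(πx/0.8438) e^{4.214t} (exponential growth at rate −λ₁ ≈ 4.214).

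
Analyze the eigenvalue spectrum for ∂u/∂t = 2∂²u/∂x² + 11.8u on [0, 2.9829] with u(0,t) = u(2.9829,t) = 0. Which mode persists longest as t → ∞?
Eigenvalues: λₙ = 2n²π²/2.9829² - 11.8.
First three modes:
  n=1: λ₁ = 2π²/2.9829² - 11.8 ≈ -9.582
  n=2: λ₂ = 8π²/2.9829² - 11.8 ≈ -2.926
  n=3: λ₃ = 18π²/2.9829² - 11.8 ≈ 8.166
Since 2π²/2.9829² ≈ 2.218 < 11.8, λ₁ < 0.
The n=1 mode grows fastest (−λₙ is largest for n=1) → dominates.
Asymptotic: u ~ c₁ sin(πx/2.9829) e^{9.582t} (exponential growth at rate −λ₁ ≈ 9.582).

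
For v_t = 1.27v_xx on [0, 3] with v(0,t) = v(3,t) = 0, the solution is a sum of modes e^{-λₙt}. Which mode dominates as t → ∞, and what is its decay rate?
Eigenvalues: λₙ = 1.27n²π²/3².
First three modes:
  n=1: λ₁ = 1.27π²/3² ≈ 1.393
  n=2: λ₂ = 5.08π²/3² ≈ 5.571 (4× faster decay)
  n=3: λ₃ = 11.43π²/3² ≈ 12.534 (9× faster decay)
As t → ∞, higher modes decay exponentially faster. The n=1 mode dominates: v ~ c₁ sin(πx/3) e^{-λ₁t}.
Decay rate: λ₁ = 1.27π²/3² ≈ 1.393.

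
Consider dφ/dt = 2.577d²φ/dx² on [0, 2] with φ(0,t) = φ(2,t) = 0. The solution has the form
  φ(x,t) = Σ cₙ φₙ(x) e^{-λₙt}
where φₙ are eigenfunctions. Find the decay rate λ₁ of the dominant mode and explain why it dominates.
Eigenvalues: λₙ = 2.577n²π²/2².
First three modes:
  n=1: λ₁ = 2.577π²/2² ≈ 6.358
  n=2: λ₂ = 10.308π²/2² ≈ 25.434 (4× faster decay)
  n=3: λ₃ = 23.193π²/2² ≈ 57.226 (9× faster decay)
As t → ∞, higher modes decay exponentially faster. The n=1 mode dominates: φ ~ c₁ sin(πx/2) e^{-λ₁t}.
Decay rate: λ₁ = 2.577π²/2² ≈ 6.358.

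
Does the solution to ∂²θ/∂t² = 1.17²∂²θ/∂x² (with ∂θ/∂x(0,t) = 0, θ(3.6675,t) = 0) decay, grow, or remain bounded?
θ oscillates (no decay). Energy is conserved; the solution oscillates indefinitely as standing waves.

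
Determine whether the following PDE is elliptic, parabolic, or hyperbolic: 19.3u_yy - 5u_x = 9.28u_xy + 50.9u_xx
Rewriting in standard form: -50.9u_xx - 9.28u_xy + 19.3u_yy - 5u_x = 0. Coefficients: A = -50.9, B = -9.28, C = 19.3. B² - 4AC = 4015.5984, which is positive, so the equation is hyperbolic.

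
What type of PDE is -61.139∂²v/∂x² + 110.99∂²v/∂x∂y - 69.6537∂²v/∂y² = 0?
With A = -61.139, B = 110.99, C = -69.6537, the discriminant is -4715.4501572. This is an elliptic PDE.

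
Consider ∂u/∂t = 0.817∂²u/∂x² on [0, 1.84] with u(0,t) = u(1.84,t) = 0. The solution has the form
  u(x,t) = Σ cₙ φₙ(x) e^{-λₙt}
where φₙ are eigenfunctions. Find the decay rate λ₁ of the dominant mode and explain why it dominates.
Eigenvalues: λₙ = 0.817n²π²/1.84².
First three modes:
  n=1: λ₁ = 0.817π²/1.84² ≈ 2.382
  n=2: λ₂ = 3.268π²/1.84² ≈ 9.527 (4× faster decay)
  n=3: λ₃ = 7.353π²/1.84² ≈ 21.435 (9× faster decay)
As t → ∞, higher modes decay exponentially faster. The n=1 mode dominates: u ~ c₁ sin(πx/1.84) e^{-λ₁t}.
Decay rate: λ₁ = 0.817π²/1.84² ≈ 2.382.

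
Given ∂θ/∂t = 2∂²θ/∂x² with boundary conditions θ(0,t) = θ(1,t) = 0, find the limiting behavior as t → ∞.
θ → 0. Heat diffuses out through both boundaries.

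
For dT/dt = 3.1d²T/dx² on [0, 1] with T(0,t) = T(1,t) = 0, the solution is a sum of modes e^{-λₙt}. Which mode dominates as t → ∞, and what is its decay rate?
Eigenvalues: λₙ = 3.1n²π².
First three modes:
  n=1: λ₁ = 3.1π² ≈ 30.596
  n=2: λ₂ = 12.4π² ≈ 122.383 (4× faster decay)
  n=3: λ₃ = 27.9π² ≈ 275.362 (9× faster decay)
As t → ∞, higher modes decay exponentially faster. The n=1 mode dominates: T ~ c₁ sin(πx) e^{-λ₁t}.
Decay rate: λ₁ = 3.1π² ≈ 30.596.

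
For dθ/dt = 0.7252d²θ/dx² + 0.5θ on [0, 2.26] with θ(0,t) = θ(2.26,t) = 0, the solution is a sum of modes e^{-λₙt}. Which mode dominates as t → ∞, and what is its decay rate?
Eigenvalues: λₙ = 0.7252n²π²/2.26² - 0.5.
First three modes:
  n=1: λ₁ = 0.7252π²/2.26² - 0.5 ≈ 0.901
  n=2: λ₂ = 2.9008π²/2.26² - 0.5 ≈ 5.105
  n=3: λ₃ = 6.5268π²/2.26² - 0.5 ≈ 12.112
Since 0.7252π²/2.26² ≈ 1.401 > 0.5, all λₙ > 0.
The n=1 mode decays slowest → dominates as t → ∞.
Asymptotic: θ ~ c₁ sin(πx/2.26) e^{-λ₁t} with decay rate λ₁ ≈ 0.901.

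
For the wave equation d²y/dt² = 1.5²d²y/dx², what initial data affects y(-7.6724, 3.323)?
Domain of dependence: [-12.6569, -2.6879]. Signals travel at speed 1.5, so data within |x - -7.6724| ≤ 1.5·3.323 = 4.9845 can reach the point.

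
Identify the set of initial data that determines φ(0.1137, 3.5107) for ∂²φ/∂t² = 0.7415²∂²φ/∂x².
Domain of dependence: [-2.48948405, 2.71688405]. Signals travel at speed 0.7415, so data within |x - 0.1137| ≤ 0.7415·3.5107 = 2.60318405 can reach the point.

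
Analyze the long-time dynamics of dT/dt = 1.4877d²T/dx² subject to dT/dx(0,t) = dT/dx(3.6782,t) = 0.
Long-time behavior: T → constant (steady state). Heat is conserved (no flux at boundaries); solution approaches the spatial average.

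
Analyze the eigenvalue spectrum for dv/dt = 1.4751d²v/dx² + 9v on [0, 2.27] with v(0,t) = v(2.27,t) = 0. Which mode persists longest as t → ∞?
Eigenvalues: λₙ = 1.4751n²π²/2.27² - 9.
First three modes:
  n=1: λ₁ = 1.4751π²/2.27² - 9 ≈ -6.175
  n=2: λ₂ = 5.9004π²/2.27² - 9 ≈ 2.301
  n=3: λ₃ = 13.2759π²/2.27² - 9 ≈ 16.428
Since 1.4751π²/2.27² ≈ 2.825 < 9, λ₁ < 0.
The n=1 mode grows fastest (−λₙ is largest for n=1) → dominates.
Asymptotic: v ~ c₁ sin(πx/2.27) e^{6.175t} (exponential growth at rate −λ₁ ≈ 6.175).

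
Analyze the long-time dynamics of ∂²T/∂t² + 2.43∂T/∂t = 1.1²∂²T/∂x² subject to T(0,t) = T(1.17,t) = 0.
Long-time behavior: T → 0. Damping (γ=2.43) dissipates energy; oscillations decay exponentially.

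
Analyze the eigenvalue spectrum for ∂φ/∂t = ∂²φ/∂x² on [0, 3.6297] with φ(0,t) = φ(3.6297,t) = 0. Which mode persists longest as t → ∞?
Eigenvalues: λₙ = n²π²/3.6297².
First three modes:
  n=1: λ₁ = π²/3.6297² ≈ 0.749
  n=2: λ₂ = 4π²/3.6297² ≈ 2.997 (4× faster decay)
  n=3: λ₃ = 9π²/3.6297² ≈ 6.742 (9× faster decay)
As t → ∞, higher modes decay exponentially faster. The n=1 mode dominates: φ ~ c₁ sin(πx/3.6297) e^{-λ₁t}.
Decay rate: λ₁ = π²/3.6297² ≈ 0.749.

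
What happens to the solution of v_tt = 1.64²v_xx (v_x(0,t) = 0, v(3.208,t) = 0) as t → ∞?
v oscillates (no decay). Energy is conserved; the solution oscillates indefinitely as standing waves.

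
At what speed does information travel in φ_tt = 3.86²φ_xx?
Speed = 3.86. Information travels along characteristics x = x₀ ± 3.86t.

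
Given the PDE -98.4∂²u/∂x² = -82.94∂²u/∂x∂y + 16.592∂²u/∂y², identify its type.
Rewriting in standard form: -98.4∂²u/∂x² + 82.94∂²u/∂x∂y - 16.592∂²u/∂y² = 0. The second-order coefficients are A = -98.4, B = 82.94, C = -16.592. Since B² - 4AC = 348.4324 > 0, this is a hyperbolic PDE.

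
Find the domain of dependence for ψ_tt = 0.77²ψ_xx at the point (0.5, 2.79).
Domain of dependence: [-1.6483, 2.6483]. Signals travel at speed 0.77, so data within |x - 0.5| ≤ 0.77·2.79 = 2.1483 can reach the point.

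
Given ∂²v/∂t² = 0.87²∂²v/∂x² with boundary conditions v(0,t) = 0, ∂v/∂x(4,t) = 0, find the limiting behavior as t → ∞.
v oscillates (no decay). Energy is conserved; the solution oscillates indefinitely as standing waves.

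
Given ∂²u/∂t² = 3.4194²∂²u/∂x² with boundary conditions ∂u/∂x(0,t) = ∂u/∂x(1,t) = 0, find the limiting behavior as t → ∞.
u oscillates about a mean that drifts linearly in t (generically unbounded; no decay). There is no damping, so the nonconstant modes persist as standing waves (energy conserved, no decay). But with Neumann conditions at both ends the constant mode has eigenvalue 0: the spatial mean M(t) of u satisfies M'' = 0, so M(t) = M(0) + M'(0)·t. Unless the initial velocity has zero mean (∫u_t(x,0)dx = 0), the solution grows linearly in t (unbounded, though not exponentially); if it does have zero mean, the solution stays bounded and simply oscillates.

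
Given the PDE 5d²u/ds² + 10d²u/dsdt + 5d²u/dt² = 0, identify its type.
The second-order coefficients are A = 5, B = 10, C = 5. Since B² - 4AC = 0 = 0, this is a parabolic PDE.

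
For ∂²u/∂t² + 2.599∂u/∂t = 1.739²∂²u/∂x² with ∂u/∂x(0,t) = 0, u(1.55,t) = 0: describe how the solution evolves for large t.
u → 0. Damping (γ=2.599) dissipates energy; oscillations decay exponentially.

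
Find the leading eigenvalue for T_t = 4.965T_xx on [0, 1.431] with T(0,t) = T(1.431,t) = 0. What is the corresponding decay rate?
Eigenvalues: λₙ = 4.965n²π²/1.431².
First three modes:
  n=1: λ₁ = 4.965π²/1.431² ≈ 23.93
  n=2: λ₂ = 19.86π²/1.431² ≈ 95.719 (4× faster decay)
  n=3: λ₃ = 44.685π²/1.431² ≈ 215.369 (9× faster decay)
As t → ∞, higher modes decay exponentially faster. The n=1 mode dominates: T ~ c₁ sin(πx/1.431) e^{-λ₁t}.
Decay rate: λ₁ = 4.965π²/1.431² ≈ 23.93.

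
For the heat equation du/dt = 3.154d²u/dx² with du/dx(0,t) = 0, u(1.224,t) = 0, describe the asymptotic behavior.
u → 0. Heat escapes through the Dirichlet boundary.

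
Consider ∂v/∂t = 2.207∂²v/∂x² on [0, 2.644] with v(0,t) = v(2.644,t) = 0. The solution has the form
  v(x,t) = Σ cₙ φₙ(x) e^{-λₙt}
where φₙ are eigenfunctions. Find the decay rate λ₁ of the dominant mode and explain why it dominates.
Eigenvalues: λₙ = 2.207n²π²/2.644².
First three modes:
  n=1: λ₁ = 2.207π²/2.644² ≈ 3.116
  n=2: λ₂ = 8.828π²/2.644² ≈ 12.463 (4× faster decay)
  n=3: λ₃ = 19.863π²/2.644² ≈ 28.043 (9× faster decay)
As t → ∞, higher modes decay exponentially faster. The n=1 mode dominates: v ~ c₁ sin(πx/2.644) e^{-λ₁t}.
Decay rate: λ₁ = 2.207π²/2.644² ≈ 3.116.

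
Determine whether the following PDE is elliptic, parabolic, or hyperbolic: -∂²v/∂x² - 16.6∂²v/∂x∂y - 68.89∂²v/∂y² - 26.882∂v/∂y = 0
Coefficients: A = -1, B = -16.6, C = -68.89. B² - 4AC = 0, which is zero, so the equation is parabolic.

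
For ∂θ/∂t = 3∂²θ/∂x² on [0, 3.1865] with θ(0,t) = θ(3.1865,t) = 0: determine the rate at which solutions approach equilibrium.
Eigenvalues: λₙ = 3n²π²/3.1865².
First three modes:
  n=1: λ₁ = 3π²/3.1865² ≈ 2.916
  n=2: λ₂ = 12π²/3.1865² ≈ 11.664 (4× faster decay)
  n=3: λ₃ = 27π²/3.1865² ≈ 26.244 (9× faster decay)
As t → ∞, higher modes decay exponentially faster. The n=1 mode dominates: θ ~ c₁ sin(πx/3.1865) e^{-λ₁t}.
Decay rate: λ₁ = 3π²/3.1865² ≈ 2.916.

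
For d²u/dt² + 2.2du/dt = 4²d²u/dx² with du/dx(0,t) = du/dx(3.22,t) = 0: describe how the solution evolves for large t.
u → constant (steady state). Damping (γ=2.2) dissipates the nonconstant modes; with Neumann BCs the spatial average obeys M''+γM'=0 and tends to a finite limit.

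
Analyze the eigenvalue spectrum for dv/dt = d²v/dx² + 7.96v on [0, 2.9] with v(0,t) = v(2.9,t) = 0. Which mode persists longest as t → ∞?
Eigenvalues: λₙ = n²π²/2.9² - 7.96.
First three modes:
  n=1: λ₁ = π²/2.9² - 7.96 ≈ -6.786
  n=2: λ₂ = 4π²/2.9² - 7.96 ≈ -3.266
  n=3: λ₃ = 9π²/2.9² - 7.96 ≈ 2.602
Since π²/2.9² ≈ 1.174 < 7.96, λ₁ < 0.
The n=1 mode grows fastest (−λₙ is largest for n=1) → dominates.
Asymptotic: v ~ c₁ sin(πx/2.9) e^{6.786t} (exponential growth at rate −λ₁ ≈ 6.786).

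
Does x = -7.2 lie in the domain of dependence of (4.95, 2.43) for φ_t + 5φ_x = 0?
Yes. The characteristic through (4.95, 2.43) passes through x = -7.2.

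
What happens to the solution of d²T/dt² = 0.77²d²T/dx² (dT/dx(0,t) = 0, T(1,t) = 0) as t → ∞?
T oscillates (no decay). Energy is conserved; the solution oscillates indefinitely as standing waves.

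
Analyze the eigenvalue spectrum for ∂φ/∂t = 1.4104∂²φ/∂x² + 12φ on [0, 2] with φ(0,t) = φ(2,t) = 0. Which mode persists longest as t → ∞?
Eigenvalues: λₙ = 1.4104n²π²/2² - 12.
First three modes:
  n=1: λ₁ = 1.4104π²/2² - 12 ≈ -8.52
  n=2: λ₂ = 5.6416π²/2² - 12 ≈ 1.92
  n=3: λ₃ = 12.6936π²/2² - 12 ≈ 19.32
Since 1.4104π²/2² ≈ 3.48 < 12, λ₁ < 0.
The n=1 mode grows fastest (−λₙ is largest for n=1) → dominates.
Asymptotic: φ ~ c₁ sin(πx/2) e^{8.52t} (exponential growth at rate −λ₁ ≈ 8.52).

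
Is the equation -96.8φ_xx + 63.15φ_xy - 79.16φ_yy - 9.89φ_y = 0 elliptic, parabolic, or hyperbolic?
Computing B² - 4AC with A = -96.8, B = 63.15, C = -79.16: discriminant = -26662.8295 (negative). Answer: elliptic.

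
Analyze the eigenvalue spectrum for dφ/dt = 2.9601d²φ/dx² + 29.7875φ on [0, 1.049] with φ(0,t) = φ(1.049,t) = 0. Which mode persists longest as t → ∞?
Eigenvalues: λₙ = 2.9601n²π²/1.049² - 29.7875.
First three modes:
  n=1: λ₁ = 2.9601π²/1.049² - 29.7875 ≈ -3.238
  n=2: λ₂ = 11.8404π²/1.049² - 29.7875 ≈ 76.41
  n=3: λ₃ = 26.6409π²/1.049² - 29.7875 ≈ 209.157
Since 2.9601π²/1.049² ≈ 26.549 < 29.7875, λ₁ < 0.
The n=1 mode grows fastest (−λₙ is largest for n=1) → dominates.
Asymptotic: φ ~ c₁ sin(πx/1.049) e^{3.238t} (exponential growth at rate −λ₁ ≈ 3.238).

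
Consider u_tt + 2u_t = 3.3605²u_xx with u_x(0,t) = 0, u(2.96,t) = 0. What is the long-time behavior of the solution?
As t → ∞, u → 0. Damping (γ=2) dissipates energy; oscillations decay exponentially.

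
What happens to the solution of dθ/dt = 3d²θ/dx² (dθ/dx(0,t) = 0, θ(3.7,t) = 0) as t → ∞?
θ → 0. Heat escapes through the Dirichlet boundary.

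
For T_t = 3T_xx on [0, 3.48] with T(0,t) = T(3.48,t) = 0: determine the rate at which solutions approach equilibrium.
Eigenvalues: λₙ = 3n²π²/3.48².
First three modes:
  n=1: λ₁ = 3π²/3.48² ≈ 2.445
  n=2: λ₂ = 12π²/3.48² ≈ 9.78 (4× faster decay)
  n=3: λ₃ = 27π²/3.48² ≈ 22.004 (9× faster decay)
As t → ∞, higher modes decay exponentially faster. The n=1 mode dominates: T ~ c₁ sin(πx/3.48) e^{-λ₁t}.
Decay rate: λ₁ = 3π²/3.48² ≈ 2.445.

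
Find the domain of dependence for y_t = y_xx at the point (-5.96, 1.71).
The entire real line. The heat equation has infinite propagation speed: any initial disturbance instantly affects all points (though exponentially small far away).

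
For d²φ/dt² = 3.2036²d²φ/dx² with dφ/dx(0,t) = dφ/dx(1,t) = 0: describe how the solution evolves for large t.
φ oscillates about a mean that drifts linearly in t (generically unbounded; no decay). There is no damping, so the nonconstant modes persist as standing waves (energy conserved, no decay). But with Neumann conditions at both ends the constant mode has eigenvalue 0: the spatial mean M(t) of φ satisfies M'' = 0, so M(t) = M(0) + M'(0)·t. Unless the initial velocity has zero mean (∫φ_t(x,0)dx = 0), the solution grows linearly in t (unbounded, though not exponentially); if it does have zero mean, the solution stays bounded and simply oscillates.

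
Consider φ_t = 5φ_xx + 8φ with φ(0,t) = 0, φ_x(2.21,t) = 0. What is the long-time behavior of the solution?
As t → ∞, φ grows unboundedly. Reaction dominates diffusion (r=8 > κπ²/(4L²)≈2.53); solution grows exponentially.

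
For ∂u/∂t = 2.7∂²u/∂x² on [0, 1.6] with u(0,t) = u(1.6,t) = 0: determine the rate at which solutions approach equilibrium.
Eigenvalues: λₙ = 2.7n²π²/1.6².
First three modes:
  n=1: λ₁ = 2.7π²/1.6² ≈ 10.409
  n=2: λ₂ = 10.8π²/1.6² ≈ 41.637 (4× faster decay)
  n=3: λ₃ = 24.3π²/1.6² ≈ 93.684 (9× faster decay)
As t → ∞, higher modes decay exponentially faster. The n=1 mode dominates: u ~ c₁ sin(πx/1.6) e^{-λ₁t}.
Decay rate: λ₁ = 2.7π²/1.6² ≈ 10.409.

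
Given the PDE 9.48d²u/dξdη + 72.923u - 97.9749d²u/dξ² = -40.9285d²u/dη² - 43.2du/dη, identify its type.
Rewriting in standard form: -97.9749d²u/dξ² + 9.48d²u/dξdη + 40.9285d²u/dη² + 43.2du/dη + 72.923u = 0. The second-order coefficients are A = -97.9749, B = 9.48, C = 40.9285. Since B² - 4AC = 16129.7331786 > 0, this is a hyperbolic PDE.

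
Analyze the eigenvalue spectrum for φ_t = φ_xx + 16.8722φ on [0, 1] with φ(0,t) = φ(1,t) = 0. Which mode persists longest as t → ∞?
Eigenvalues: λₙ = n²π²/1² - 16.8722.
First three modes:
  n=1: λ₁ = π² - 16.8722 ≈ -7.003
  n=2: λ₂ = 4π² - 16.8722 ≈ 22.606
  n=3: λ₃ = 9π² - 16.8722 ≈ 71.954
Since π² ≈ 9.87 < 16.8722, λ₁ < 0.
The n=1 mode grows fastest (−λₙ is largest for n=1) → dominates.
Asymptotic: φ ~ c₁ sin(πx/1) e^{7.003t} (exponential growth at rate −λ₁ ≈ 7.003).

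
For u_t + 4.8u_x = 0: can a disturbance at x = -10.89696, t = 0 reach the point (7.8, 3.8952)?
Yes. The characteristic through (7.8, 3.8952) passes through x = -10.89696.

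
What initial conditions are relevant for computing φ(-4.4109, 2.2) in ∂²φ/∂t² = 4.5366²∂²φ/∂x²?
Domain of dependence: [-14.39142, 5.56962]. Signals travel at speed 4.5366, so data within |x - -4.4109| ≤ 4.5366·2.2 = 9.98052 can reach the point.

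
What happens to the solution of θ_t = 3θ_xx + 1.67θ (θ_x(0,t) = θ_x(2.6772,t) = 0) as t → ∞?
θ grows unboundedly. With Neumann BCs the constant mode has diffusion eigenvalue 0, so any r > 0 makes it grow like e^(1.67t); solution grows exponentially.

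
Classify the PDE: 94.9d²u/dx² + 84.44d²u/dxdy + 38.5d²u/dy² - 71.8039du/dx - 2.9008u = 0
A = 94.9, B = 84.44, C = 38.5. Discriminant B² - 4AC = -7484.4864. Since -7484.4864 < 0, elliptic.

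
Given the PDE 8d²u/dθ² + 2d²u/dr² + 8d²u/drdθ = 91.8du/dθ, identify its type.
Rewriting in standard form: 2d²u/dr² + 8d²u/drdθ + 8d²u/dθ² - 91.8du/dθ = 0. The second-order coefficients are A = 2, B = 8, C = 8. Since B² - 4AC = 0 = 0, this is a parabolic PDE.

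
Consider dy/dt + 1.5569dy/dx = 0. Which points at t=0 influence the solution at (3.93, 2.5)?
A single point: x = 0.03775. The characteristic through (3.93, 2.5) is x - 1.5569t = const, so x = 3.93 - 1.5569·2.5 = 0.03775.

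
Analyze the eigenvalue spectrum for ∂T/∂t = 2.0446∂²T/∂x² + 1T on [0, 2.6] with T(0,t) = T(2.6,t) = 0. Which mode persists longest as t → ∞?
Eigenvalues: λₙ = 2.0446n²π²/2.6² - 1.
First three modes:
  n=1: λ₁ = 2.0446π²/2.6² - 1 ≈ 1.985
  n=2: λ₂ = 8.1784π²/2.6² - 1 ≈ 10.94
  n=3: λ₃ = 18.4014π²/2.6² - 1 ≈ 25.866
Since 2.0446π²/2.6² ≈ 2.985 > 1, all λₙ > 0.
The n=1 mode decays slowest → dominates as t → ∞.
Asymptotic: T ~ c₁ sin(πx/2.6) e^{-λ₁t} with decay rate λ₁ ≈ 1.985.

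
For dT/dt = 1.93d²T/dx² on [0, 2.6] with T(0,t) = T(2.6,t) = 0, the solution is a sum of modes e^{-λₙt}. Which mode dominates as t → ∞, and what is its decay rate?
Eigenvalues: λₙ = 1.93n²π²/2.6².
First three modes:
  n=1: λ₁ = 1.93π²/2.6² ≈ 2.818
  n=2: λ₂ = 7.72π²/2.6² ≈ 11.271 (4× faster decay)
  n=3: λ₃ = 17.37π²/2.6² ≈ 25.36 (9× faster decay)
As t → ∞, higher modes decay exponentially faster. The n=1 mode dominates: T ~ c₁ sin(πx/2.6) e^{-λ₁t}.
Decay rate: λ₁ = 1.93π²/2.6² ≈ 2.818.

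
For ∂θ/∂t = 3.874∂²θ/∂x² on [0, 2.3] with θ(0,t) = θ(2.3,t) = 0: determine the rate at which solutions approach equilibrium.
Eigenvalues: λₙ = 3.874n²π²/2.3².
First three modes:
  n=1: λ₁ = 3.874π²/2.3² ≈ 7.228
  n=2: λ₂ = 15.496π²/2.3² ≈ 28.911 (4× faster decay)
  n=3: λ₃ = 34.866π²/2.3² ≈ 65.05 (9× faster decay)
As t → ∞, higher modes decay exponentially faster. The n=1 mode dominates: θ ~ c₁ sin(πx/2.3) e^{-λ₁t}.
Decay rate: λ₁ = 3.874π²/2.3² ≈ 7.228.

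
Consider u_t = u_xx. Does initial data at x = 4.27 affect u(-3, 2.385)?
Yes, for any finite x. The heat equation has infinite propagation speed, so all initial data affects all points at any t > 0.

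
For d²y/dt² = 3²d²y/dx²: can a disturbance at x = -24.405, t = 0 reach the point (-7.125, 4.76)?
No. The domain of dependence is [-21.405, 7.155], and -24.405 is outside this interval.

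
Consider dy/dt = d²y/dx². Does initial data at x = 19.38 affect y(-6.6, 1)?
Yes, for any finite x. The heat equation has infinite propagation speed, so all initial data affects all points at any t > 0.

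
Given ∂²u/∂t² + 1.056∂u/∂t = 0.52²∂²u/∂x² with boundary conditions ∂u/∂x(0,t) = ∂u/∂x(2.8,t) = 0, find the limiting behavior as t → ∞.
u → constant (steady state). Damping (γ=1.056) dissipates the nonconstant modes; with Neumann BCs the spatial average obeys M''+γM'=0 and tends to a finite limit.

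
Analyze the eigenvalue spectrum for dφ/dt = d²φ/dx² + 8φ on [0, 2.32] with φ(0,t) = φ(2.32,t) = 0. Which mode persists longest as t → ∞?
Eigenvalues: λₙ = n²π²/2.32² - 8.
First three modes:
  n=1: λ₁ = π²/2.32² - 8 ≈ -6.166
  n=2: λ₂ = 4π²/2.32² - 8 ≈ -0.665
  n=3: λ₃ = 9π²/2.32² - 8 ≈ 8.503
Since π²/2.32² ≈ 1.834 < 8, λ₁ < 0.
The n=1 mode grows fastest (−λₙ is largest for n=1) → dominates.
Asymptotic: φ ~ c₁ sin(πx/2.32) e^{6.166t} (exponential growth at rate −λ₁ ≈ 6.166).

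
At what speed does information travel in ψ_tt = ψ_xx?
Speed = 1. Information travels along characteristics x = x₀ ± 1t.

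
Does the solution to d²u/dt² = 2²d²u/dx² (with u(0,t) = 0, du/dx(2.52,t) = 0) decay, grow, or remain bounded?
u oscillates (no decay). Energy is conserved; the solution oscillates indefinitely as standing waves.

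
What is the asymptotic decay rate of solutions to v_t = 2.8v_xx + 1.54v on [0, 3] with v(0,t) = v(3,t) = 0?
Eigenvalues: λₙ = 2.8n²π²/3² - 1.54.
First three modes:
  n=1: λ₁ = 2.8π²/3² - 1.54 ≈ 1.531
  n=2: λ₂ = 11.2π²/3² - 1.54 ≈ 10.742
  n=3: λ₃ = 25.2π²/3² - 1.54 ≈ 26.095
Since 2.8π²/3² ≈ 3.071 > 1.54, all λₙ > 0.
The n=1 mode decays slowest → dominates as t → ∞.
Asymptotic: v ~ c₁ sin(πx/3) e^{-λ₁t} with decay rate λ₁ ≈ 1.531.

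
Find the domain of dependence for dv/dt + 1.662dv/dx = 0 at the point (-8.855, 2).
A single point: x = -12.179. The characteristic through (-8.855, 2) is x - 1.662t = const, so x = -8.855 - 1.662·2 = -12.179.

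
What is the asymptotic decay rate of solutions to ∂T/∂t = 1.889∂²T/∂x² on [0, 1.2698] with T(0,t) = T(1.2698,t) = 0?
Eigenvalues: λₙ = 1.889n²π²/1.2698².
First three modes:
  n=1: λ₁ = 1.889π²/1.2698² ≈ 11.563
  n=2: λ₂ = 7.556π²/1.2698² ≈ 46.251 (4× faster decay)
  n=3: λ₃ = 17.001π²/1.2698² ≈ 104.065 (9× faster decay)
As t → ∞, higher modes decay exponentially faster. The n=1 mode dominates: T ~ c₁ sin(πx/1.2698) e^{-λ₁t}.
Decay rate: λ₁ = 1.889π²/1.2698² ≈ 11.563.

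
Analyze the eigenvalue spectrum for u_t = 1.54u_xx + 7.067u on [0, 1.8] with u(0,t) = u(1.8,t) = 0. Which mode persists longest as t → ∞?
Eigenvalues: λₙ = 1.54n²π²/1.8² - 7.067.
First three modes:
  n=1: λ₁ = 1.54π²/1.8² - 7.067 ≈ -2.376
  n=2: λ₂ = 6.16π²/1.8² - 7.067 ≈ 11.697
  n=3: λ₃ = 13.86π²/1.8² - 7.067 ≈ 35.153
Since 1.54π²/1.8² ≈ 4.691 < 7.067, λ₁ < 0.
The n=1 mode grows fastest (−λₙ is largest for n=1) → dominates.
Asymptotic: u ~ c₁ sin(πx/1.8) e^{2.376t} (exponential growth at rate −λ₁ ≈ 2.376).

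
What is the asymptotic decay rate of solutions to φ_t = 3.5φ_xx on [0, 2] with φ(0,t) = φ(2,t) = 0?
Eigenvalues: λₙ = 3.5n²π²/2².
First three modes:
  n=1: λ₁ = 3.5π²/2² ≈ 8.636
  n=2: λ₂ = 14π²/2² ≈ 34.544 (4× faster decay)
  n=3: λ₃ = 31.5π²/2² ≈ 77.723 (9× faster decay)
As t → ∞, higher modes decay exponentially faster. The n=1 mode dominates: φ ~ c₁ sin(πx/2) e^{-λ₁t}.
Decay rate: λ₁ = 3.5π²/2² ≈ 8.636.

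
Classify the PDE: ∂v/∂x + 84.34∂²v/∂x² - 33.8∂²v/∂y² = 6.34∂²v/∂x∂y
Rewriting in standard form: 84.34∂²v/∂x² - 6.34∂²v/∂x∂y - 33.8∂²v/∂y² + ∂v/∂x = 0. A = 84.34, B = -6.34, C = -33.8. Discriminant B² - 4AC = 11442.9636. Since 11442.9636 > 0, hyperbolic.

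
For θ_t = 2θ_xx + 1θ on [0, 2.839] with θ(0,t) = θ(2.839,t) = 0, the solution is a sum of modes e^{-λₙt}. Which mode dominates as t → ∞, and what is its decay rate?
Eigenvalues: λₙ = 2n²π²/2.839² - 1.
First three modes:
  n=1: λ₁ = 2π²/2.839² - 1 ≈ 1.449
  n=2: λ₂ = 8π²/2.839² - 1 ≈ 8.796
  n=3: λ₃ = 18π²/2.839² - 1 ≈ 21.042
Since 2π²/2.839² ≈ 2.449 > 1, all λₙ > 0.
The n=1 mode decays slowest → dominates as t → ∞.
Asymptotic: θ ~ c₁ sin(πx/2.839) e^{-λ₁t} with decay rate λ₁ ≈ 1.449.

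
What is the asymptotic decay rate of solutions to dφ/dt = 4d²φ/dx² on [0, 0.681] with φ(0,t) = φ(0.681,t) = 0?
Eigenvalues: λₙ = 4n²π²/0.681².
First three modes:
  n=1: λ₁ = 4π²/0.681² ≈ 85.127
  n=2: λ₂ = 16π²/0.681² ≈ 340.507 (4× faster decay)
  n=3: λ₃ = 36π²/0.681² ≈ 766.14 (9× faster decay)
As t → ∞, higher modes decay exponentially faster. The n=1 mode dominates: φ ~ c₁ sin(πx/0.681) e^{-λ₁t}.
Decay rate: λ₁ = 4π²/0.681² ≈ 85.127.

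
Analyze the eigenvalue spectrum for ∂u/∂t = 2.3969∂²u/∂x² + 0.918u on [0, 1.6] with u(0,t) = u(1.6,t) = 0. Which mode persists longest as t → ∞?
Eigenvalues: λₙ = 2.3969n²π²/1.6² - 0.918.
First three modes:
  n=1: λ₁ = 2.3969π²/1.6² - 0.918 ≈ 8.323
  n=2: λ₂ = 9.5876π²/1.6² - 0.918 ≈ 36.045
  n=3: λ₃ = 21.5721π²/1.6² - 0.918 ≈ 82.249
Since 2.3969π²/1.6² ≈ 9.241 > 0.918, all λₙ > 0.
The n=1 mode decays slowest → dominates as t → ∞.
Asymptotic: u ~ c₁ sin(πx/1.6) e^{-λ₁t} with decay rate λ₁ ≈ 8.323.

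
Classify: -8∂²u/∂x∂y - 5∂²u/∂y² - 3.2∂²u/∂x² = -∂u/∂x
Rewriting in standard form: -3.2∂²u/∂x² - 8∂²u/∂x∂y - 5∂²u/∂y² + ∂u/∂x = 0. Parabolic (discriminant = 0).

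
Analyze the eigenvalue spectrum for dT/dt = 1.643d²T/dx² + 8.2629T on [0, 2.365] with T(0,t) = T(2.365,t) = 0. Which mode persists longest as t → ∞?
Eigenvalues: λₙ = 1.643n²π²/2.365² - 8.2629.
First three modes:
  n=1: λ₁ = 1.643π²/2.365² - 8.2629 ≈ -5.364
  n=2: λ₂ = 6.572π²/2.365² - 8.2629 ≈ 3.334
  n=3: λ₃ = 14.787π²/2.365² - 8.2629 ≈ 17.83
Since 1.643π²/2.365² ≈ 2.899 < 8.2629, λ₁ < 0.
The n=1 mode grows fastest (−λₙ is largest for n=1) → dominates.
Asymptotic: T ~ c₁ sin(πx/2.365) e^{5.364t} (exponential growth at rate −λ₁ ≈ 5.364).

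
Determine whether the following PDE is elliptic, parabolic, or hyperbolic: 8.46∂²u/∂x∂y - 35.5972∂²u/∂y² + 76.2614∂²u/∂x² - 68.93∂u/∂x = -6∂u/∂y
Rewriting in standard form: 76.2614∂²u/∂x² + 8.46∂²u/∂x∂y - 35.5972∂²u/∂y² - 68.93∂u/∂x + 6∂u/∂y = 0. Coefficients: A = 76.2614, B = 8.46, C = -35.5972. B² - 4AC = 10930.34083232, which is positive, so the equation is hyperbolic.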